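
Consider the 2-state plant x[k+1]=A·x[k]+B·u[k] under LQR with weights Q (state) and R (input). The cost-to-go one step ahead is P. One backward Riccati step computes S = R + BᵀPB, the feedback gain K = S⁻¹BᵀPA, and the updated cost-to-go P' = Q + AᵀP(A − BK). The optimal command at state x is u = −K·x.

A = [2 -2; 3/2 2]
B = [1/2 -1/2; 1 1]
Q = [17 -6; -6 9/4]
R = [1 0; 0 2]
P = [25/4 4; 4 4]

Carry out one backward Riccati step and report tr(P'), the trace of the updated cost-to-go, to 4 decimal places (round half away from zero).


31.9107

BᵀP = [7.1250 6.0000; 0.8750 2.0000]
S = R + BᵀPB = [1 0; 0 2] + [9.5625 2.4375; 2.4375 1.5625] = [10.5625 2.4375; 2.4375 3.5625]
BᵀPA = [23.2500 -2.2500; 4.7500 2.2500]
K = S⁻¹·BᵀPA = [2.2485 -0.4260; -0.2051 0.9231]
A−BK = [0.7732 -1.3254; -0.5434 1.5030]
AᵀP(A−BK) = [6.6963 -3.4793; -3.4793 5.9645]
P' = Q + AᵀP(A−BK) = [23.6963 -9.4793; -9.4793 8.2145]
tr(P') = 31.9107


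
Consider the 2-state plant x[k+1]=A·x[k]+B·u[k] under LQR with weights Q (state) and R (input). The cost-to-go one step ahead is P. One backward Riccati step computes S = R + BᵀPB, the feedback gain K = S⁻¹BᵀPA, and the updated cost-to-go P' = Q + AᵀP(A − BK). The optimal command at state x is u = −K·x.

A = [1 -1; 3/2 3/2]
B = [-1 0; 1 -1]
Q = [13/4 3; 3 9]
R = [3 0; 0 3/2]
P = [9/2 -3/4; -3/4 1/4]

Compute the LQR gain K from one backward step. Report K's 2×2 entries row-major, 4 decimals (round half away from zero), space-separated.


BᵀP = [-5.2500 1.0000; 0.7500 -0.2500]
S = R + BᵀPB = [3 0; 0 3/2] + [6.2500 -1.0000; -1.0000 0.2500] = [9.2500 -1.0000; -1.0000 1.7500]
BᵀPA = [-3.7500 6.7500; 0.3750 -1.1250]
K = S⁻¹·BᵀPA = [-0.4074 0.7037; -0.0185 -0.2407]
A−BK = [0.5926 -0.2963; 1.8889 0.5556]
AᵀP(A−BK) = [1.2917 -1.2083; -1.2083 2.2917]
P' = Q + AᵀP(A−BK) = [4.5417 1.7917; 1.7917 11.2917]
tr(P') = 15.8333

-0.4074 0.7037 -0.0185 -0.2407


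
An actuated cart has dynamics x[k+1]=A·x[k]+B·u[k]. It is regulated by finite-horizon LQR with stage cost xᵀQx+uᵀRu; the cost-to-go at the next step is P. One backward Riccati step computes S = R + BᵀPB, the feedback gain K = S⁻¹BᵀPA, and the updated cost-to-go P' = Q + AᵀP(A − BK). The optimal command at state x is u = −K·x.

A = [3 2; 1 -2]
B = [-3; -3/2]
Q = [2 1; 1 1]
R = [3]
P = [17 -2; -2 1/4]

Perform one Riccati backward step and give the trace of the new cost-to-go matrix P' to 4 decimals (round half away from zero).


8.0487

BᵀP = [-48.0000 5.6250]
S = R + BᵀPB = [3] + [135.5625] = [138.5625]
BᵀPA = [-138.3750 -107.2500]
K = S⁻¹·BᵀPA = [-0.9986 -0.7740]
A−BK = [0.0041 -0.3221; -0.4980 -3.1610]
AᵀP(A−BK) = [3.0622 2.3951; 2.3951 1.9865]
P' = Q + AᵀP(A−BK) = [5.0622 3.3951; 3.3951 2.9865]
tr(P') = 8.0487


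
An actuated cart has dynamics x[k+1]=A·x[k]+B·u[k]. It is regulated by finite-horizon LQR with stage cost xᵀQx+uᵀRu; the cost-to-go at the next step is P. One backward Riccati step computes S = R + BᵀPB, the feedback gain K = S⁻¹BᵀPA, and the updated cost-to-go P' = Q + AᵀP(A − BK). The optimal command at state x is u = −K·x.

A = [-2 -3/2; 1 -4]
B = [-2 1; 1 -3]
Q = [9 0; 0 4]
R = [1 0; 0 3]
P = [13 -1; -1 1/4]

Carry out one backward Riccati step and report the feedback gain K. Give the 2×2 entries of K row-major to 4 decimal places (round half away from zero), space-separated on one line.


BᵀP = [-27.0000 2.2500; 16.0000 -1.7500]
S = R + BᵀPB = [1 0; 0 3] + [56.2500 -33.7500; -33.7500 21.2500] = [57.2500 -33.7500; -33.7500 24.2500]
BᵀPA = [56.2500 31.5000; -33.7500 -17.0000]
K = S⁻¹·BᵀPA = [0.9027 0.7628; -0.1354 0.3606]
A−BK = [-0.0592 -0.3350; -0.3089 -3.6810]
AᵀP(A−BK) = [0.9027 0.7628; 0.7628 3.3521]
P' = Q + AᵀP(A−BK) = [9.9027 0.7628; 0.7628 7.3521]
tr(P') = 17.2548

0.9027 0.7628 -0.1354 0.3606


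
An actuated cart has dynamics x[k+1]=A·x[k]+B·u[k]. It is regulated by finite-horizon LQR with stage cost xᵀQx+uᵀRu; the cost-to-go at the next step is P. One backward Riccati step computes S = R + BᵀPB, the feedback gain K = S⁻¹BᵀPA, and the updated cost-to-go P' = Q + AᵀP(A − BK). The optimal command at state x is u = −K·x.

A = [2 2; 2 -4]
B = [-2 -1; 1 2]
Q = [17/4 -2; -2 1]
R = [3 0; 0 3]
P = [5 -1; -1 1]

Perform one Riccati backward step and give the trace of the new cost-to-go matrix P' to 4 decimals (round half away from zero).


17.2500

BᵀP = [-11.0000 3.0000; -7.0000 3.0000]
S = R + BᵀPB = [3 0; 0 3] + [25.0000 17.0000; 17.0000 13.0000] = [28.0000 17.0000; 17.0000 16.0000]
BᵀPA = [-16.0000 -34.0000; -8.0000 -26.0000]
K = S⁻¹·BᵀPA = [-0.7547 -0.6415; 0.3019 -0.9434]
A−BK = [0.7925 -0.2264; 2.1509 -1.4717]
AᵀP(A−BK) = [6.3396 -1.8113; -1.8113 5.6604]
P' = Q + AᵀP(A−BK) = [10.5896 -3.8113; -3.8113 6.6604]
tr(P') = 17.2500


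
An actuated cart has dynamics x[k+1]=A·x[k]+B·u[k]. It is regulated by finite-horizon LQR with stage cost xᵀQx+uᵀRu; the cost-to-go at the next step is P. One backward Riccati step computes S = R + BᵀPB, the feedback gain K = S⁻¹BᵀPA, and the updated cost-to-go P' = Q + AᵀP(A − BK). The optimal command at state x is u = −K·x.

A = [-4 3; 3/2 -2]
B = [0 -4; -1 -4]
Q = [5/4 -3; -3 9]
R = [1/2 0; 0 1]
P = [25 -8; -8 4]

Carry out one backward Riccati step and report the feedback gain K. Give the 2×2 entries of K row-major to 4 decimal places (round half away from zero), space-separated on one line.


-4.6837 4.2542 1.0577 -0.8035

BᵀP = [8.0000 -4.0000; -68.0000 16.0000]
S = R + BᵀPB = [1/2 0; 0 1] + [4.0000 -16.0000; -16.0000 208.0000] = [4.5000 -16.0000; -16.0000 209.0000]
BᵀPA = [-38.0000 32.0000; 296.0000 -236.0000]
K = S⁻¹·BᵀPA = [-4.6837 4.2542; 1.0577 -0.8035]
A−BK = [0.2308 -0.2140; 1.0471 -0.9598]
AᵀP(A−BK) = [13.9379 -12.5026; -12.5026 11.2381]
P' = Q + AᵀP(A−BK) = [15.1879 -15.5026; -15.5026 20.2381]
tr(P') = 35.4260


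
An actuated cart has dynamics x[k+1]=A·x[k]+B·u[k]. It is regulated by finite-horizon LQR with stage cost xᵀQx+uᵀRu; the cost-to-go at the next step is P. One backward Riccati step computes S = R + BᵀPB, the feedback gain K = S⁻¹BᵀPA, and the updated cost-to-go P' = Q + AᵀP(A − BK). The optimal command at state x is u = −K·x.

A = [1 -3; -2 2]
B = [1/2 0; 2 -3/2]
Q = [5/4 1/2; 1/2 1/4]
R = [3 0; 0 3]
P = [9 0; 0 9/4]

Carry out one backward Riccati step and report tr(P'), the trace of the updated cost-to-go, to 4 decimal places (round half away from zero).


BᵀP = [4.5000 4.5000; 0.0000 -3.3750]
S = R + BᵀPB = [3 0; 0 3] + [11.2500 -6.7500; -6.7500 5.0625] = [14.2500 -6.7500; -6.7500 8.0625]
BᵀPA = [-4.5000 -4.5000; 6.7500 -6.7500]
K = S⁻¹·BᵀPA = [0.1339 -1.1805; 0.9493 -1.8256]
A−BK = [0.9331 -2.4097; -0.8438 1.6227]
AᵀP(A−BK) = [12.1947 -28.9899; -28.9899 72.3651]
P' = Q + AᵀP(A−BK) = [13.4447 -28.4899; -28.4899 72.6151]
tr(P') = 86.0598

86.0598


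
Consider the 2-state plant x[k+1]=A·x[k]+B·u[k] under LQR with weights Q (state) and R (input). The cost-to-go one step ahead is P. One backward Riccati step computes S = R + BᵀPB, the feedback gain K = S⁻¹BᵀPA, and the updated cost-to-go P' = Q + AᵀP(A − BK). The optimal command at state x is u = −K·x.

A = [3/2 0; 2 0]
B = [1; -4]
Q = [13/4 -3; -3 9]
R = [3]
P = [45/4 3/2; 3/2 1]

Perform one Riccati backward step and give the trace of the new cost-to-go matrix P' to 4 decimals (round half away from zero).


BᵀP = [5.2500 -2.5000]
S = R + BᵀPB = [3] + [15.2500] = [18.2500]
BᵀPA = [2.8750 0.0000]
K = S⁻¹·BᵀPA = [0.1575 0.0000]
A−BK = [1.3425 0.0000; 2.6301 0.0000]
AᵀP(A−BK) = [37.8596 0.0000; 0.0000 0.0000]
P' = Q + AᵀP(A−BK) = [41.1096 -3.0000; -3.0000 9.0000]
tr(P') = 50.1096

50.1096


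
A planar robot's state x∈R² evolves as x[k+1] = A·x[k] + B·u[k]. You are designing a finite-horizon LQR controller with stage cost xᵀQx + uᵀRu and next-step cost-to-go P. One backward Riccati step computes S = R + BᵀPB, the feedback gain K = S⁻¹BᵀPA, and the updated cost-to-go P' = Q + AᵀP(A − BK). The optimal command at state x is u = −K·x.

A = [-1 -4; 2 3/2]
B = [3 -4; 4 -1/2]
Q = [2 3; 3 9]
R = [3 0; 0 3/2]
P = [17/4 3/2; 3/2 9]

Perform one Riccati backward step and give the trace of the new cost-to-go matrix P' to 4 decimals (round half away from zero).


16.3236

BᵀP = [18.7500 40.5000; -17.7500 -10.5000]
S = R + BᵀPB = [3 0; 0 3/2] + [218.2500 -95.2500; -95.2500 76.2500] = [221.2500 -95.2500; -95.2500 77.7500]
BᵀPA = [62.2500 -14.2500; -3.2500 55.2500]
K = S⁻¹·BᵀPA = [0.5573 0.5110; 0.6409 1.3367]
A−BK = [-0.1082 -0.1864; 0.0914 0.1242]
AᵀP(A−BK) = [1.6430 2.2815; 2.2815 3.6806]
P' = Q + AᵀP(A−BK) = [3.6430 5.2815; 5.2815 12.6806]
tr(P') = 16.3236


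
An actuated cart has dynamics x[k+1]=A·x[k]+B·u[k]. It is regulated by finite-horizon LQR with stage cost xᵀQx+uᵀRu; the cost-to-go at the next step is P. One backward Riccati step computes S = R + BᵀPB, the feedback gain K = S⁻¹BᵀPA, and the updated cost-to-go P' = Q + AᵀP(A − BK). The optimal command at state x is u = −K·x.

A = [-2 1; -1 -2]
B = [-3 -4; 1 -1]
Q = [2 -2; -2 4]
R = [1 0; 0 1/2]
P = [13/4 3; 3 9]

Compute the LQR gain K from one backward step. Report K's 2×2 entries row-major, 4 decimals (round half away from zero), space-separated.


BᵀP = [-6.7500 0.0000; -16.0000 -21.0000]
S = R + BᵀPB = [1 0; 0 1/2] + [20.2500 27.0000; 27.0000 85.0000] = [21.2500 27.0000; 27.0000 85.5000]
BᵀPA = [13.5000 -6.7500; 53.0000 26.0000]
K = S⁻¹·BᵀPA = [-0.2544 -1.1758; 0.7002 0.6754]
A−BK = [0.0377 0.1742; -0.0454 -0.1488]
AᵀP(A−BK) = [0.3228 0.5772; 0.5772 1.7530]
P' = Q + AᵀP(A−BK) = [2.3228 -1.4228; -1.4228 5.7530]
tr(P') = 8.0757

-0.2544 -1.1758 0.7002 0.6754


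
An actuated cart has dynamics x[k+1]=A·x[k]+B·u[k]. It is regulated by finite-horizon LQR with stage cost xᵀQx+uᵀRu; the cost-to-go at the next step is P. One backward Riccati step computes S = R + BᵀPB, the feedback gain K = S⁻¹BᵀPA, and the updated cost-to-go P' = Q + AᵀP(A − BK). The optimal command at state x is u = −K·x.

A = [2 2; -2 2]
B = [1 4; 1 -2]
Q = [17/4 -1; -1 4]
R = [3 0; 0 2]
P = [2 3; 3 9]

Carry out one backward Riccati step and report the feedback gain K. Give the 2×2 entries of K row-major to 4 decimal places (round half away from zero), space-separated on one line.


-0.5755 1.6887 0.6226 -0.0566

BᵀP = [5.0000 12.0000; 2.0000 -6.0000]
S = R + BᵀPB = [3 0; 0 2] + [17.0000 -4.0000; -4.0000 20.0000] = [20.0000 -4.0000; -4.0000 22.0000]
BᵀPA = [-14.0000 34.0000; 16.0000 -8.0000]
K = S⁻¹·BᵀPA = [-0.5755 1.6887; 0.6226 -0.0566]
A−BK = [0.0849 0.5377; -0.1792 0.1981]
AᵀP(A−BK) = [1.9811 -3.4528; -3.4528 10.1321]
P' = Q + AᵀP(A−BK) = [6.2311 -4.4528; -4.4528 14.1321]
tr(P') = 20.3632


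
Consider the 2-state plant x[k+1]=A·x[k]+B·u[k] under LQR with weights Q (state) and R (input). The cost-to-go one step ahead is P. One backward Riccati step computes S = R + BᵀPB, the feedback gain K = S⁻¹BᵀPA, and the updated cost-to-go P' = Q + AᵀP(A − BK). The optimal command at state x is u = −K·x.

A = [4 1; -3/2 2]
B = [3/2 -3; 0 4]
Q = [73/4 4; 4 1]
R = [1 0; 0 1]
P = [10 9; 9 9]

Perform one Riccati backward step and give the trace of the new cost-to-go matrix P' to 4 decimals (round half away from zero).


25.7372

BᵀP = [15.0000 13.5000; 6.0000 9.0000]
S = R + BᵀPB = [1 0; 0 1] + [22.5000 9.0000; 9.0000 18.0000] = [23.5000 9.0000; 9.0000 19.0000]
BᵀPA = [39.7500 42.0000; 10.5000 24.0000]
K = S⁻¹·BᵀPA = [1.8078 1.5923; -0.3037 0.5089]
A−BK = [0.3772 0.1382; -0.2852 -0.0356]
AᵀP(A−BK) = [3.5788 2.8611; 2.8611 2.9083]
P' = Q + AᵀP(A−BK) = [21.8288 6.8611; 6.8611 3.9083]
tr(P') = 25.7372


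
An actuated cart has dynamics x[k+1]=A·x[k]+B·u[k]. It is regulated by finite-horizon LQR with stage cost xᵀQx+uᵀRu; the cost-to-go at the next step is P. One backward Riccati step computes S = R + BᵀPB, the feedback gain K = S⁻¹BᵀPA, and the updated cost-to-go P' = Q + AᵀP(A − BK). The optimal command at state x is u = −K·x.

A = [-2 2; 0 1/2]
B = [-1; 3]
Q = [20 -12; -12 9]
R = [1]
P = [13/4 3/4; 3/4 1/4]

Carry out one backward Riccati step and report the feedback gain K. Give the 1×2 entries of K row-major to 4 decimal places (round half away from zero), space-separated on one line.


BᵀP = [-1.0000 0.0000]
S = R + BᵀPB = [1] + [1.0000] = [2.0000]
BᵀPA = [2.0000 -2.0000]
K = S⁻¹·BᵀPA = [1.0000 -1.0000]
A−BK = [-1.0000 1.0000; -3.0000 3.5000]
AᵀP(A−BK) = [11.0000 -11.7500; -11.7500 12.5625]
P' = Q + AᵀP(A−BK) = [31.0000 -23.7500; -23.7500 21.5625]
tr(P') = 52.5625

1.0000 -1.0000


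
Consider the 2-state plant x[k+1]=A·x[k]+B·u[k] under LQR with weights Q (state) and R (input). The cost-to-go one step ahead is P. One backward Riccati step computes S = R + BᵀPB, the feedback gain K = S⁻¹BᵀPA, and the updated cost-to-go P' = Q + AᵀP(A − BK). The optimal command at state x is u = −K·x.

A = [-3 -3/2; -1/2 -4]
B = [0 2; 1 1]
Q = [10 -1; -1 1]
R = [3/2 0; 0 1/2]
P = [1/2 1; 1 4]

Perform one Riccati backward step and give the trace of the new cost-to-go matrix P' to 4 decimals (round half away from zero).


BᵀP = [1.0000 4.0000; 2.0000 6.0000]
S = R + BᵀPB = [3/2 0; 0 1/2] + [4.0000 6.0000; 6.0000 10.0000] = [5.5000 6.0000; 6.0000 10.5000]
BᵀPA = [-5.0000 -17.5000; -9.0000 -27.0000]
K = S⁻¹·BᵀPA = [0.0690 -1.0000; -0.8966 -2.0000]
A−BK = [-1.2069 2.5000; 0.3276 -1.0000]
AᵀP(A−BK) = [0.7759 0.0000; 0.0000 5.6250]
P' = Q + AᵀP(A−BK) = [10.7759 -1.0000; -1.0000 6.6250]
tr(P') = 17.4009

17.4009


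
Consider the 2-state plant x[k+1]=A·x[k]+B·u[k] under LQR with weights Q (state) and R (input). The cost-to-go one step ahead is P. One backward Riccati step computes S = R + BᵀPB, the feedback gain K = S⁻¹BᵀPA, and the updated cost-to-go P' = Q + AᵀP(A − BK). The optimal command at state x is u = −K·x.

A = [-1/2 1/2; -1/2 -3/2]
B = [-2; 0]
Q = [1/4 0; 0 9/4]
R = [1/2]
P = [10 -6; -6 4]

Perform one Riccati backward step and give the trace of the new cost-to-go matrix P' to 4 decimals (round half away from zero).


3.7469

BᵀP = [-20.0000 12.0000]
S = R + BᵀPB = [1/2] + [40.0000] = [40.5000]
BᵀPA = [4.0000 -28.0000]
K = S⁻¹·BᵀPA = [0.0988 -0.6914]
A−BK = [-0.3025 -0.8827; -0.5000 -1.5000]
AᵀP(A−BK) = [0.1049 0.2654; 0.2654 1.1420]
P' = Q + AᵀP(A−BK) = [0.3549 0.2654; 0.2654 3.3920]
tr(P') = 3.7469


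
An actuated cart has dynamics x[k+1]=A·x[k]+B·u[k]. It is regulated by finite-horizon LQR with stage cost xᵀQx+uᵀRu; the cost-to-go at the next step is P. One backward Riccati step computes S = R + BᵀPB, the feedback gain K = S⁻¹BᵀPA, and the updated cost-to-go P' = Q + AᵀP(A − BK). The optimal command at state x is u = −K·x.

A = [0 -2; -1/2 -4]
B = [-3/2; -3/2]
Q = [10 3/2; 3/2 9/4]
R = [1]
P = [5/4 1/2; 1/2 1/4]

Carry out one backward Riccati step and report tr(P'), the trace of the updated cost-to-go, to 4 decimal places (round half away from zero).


BᵀP = [-2.6250 -1.1250]
S = R + BᵀPB = [1] + [5.6250] = [6.6250]
BᵀPA = [0.5625 9.7500]
K = S⁻¹·BᵀPA = [0.0849 1.4717]
A−BK = [0.1274 0.2075; -0.3726 -1.7925]
AᵀP(A−BK) = [0.0147 0.1722; 0.1722 2.6509]
P' = Q + AᵀP(A−BK) = [10.0147 1.6722; 1.6722 4.9009]
tr(P') = 14.9157

14.9157


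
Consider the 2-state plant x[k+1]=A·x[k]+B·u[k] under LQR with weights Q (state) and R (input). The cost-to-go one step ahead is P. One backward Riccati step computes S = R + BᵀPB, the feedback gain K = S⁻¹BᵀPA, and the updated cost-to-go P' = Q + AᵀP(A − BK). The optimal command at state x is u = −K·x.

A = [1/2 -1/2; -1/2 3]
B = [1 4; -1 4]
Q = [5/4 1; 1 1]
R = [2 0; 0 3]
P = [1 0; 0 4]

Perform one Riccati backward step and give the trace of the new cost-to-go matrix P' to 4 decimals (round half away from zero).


BᵀP = [1.0000 -4.0000; 4.0000 16.0000]
S = R + BᵀPB = [2 0; 0 3] + [5.0000 -12.0000; -12.0000 80.0000] = [7.0000 -12.0000; -12.0000 83.0000]
BᵀPA = [2.5000 -12.5000; -6.0000 46.0000]
K = S⁻¹·BᵀPA = [0.3101 -1.1110; -0.0275 0.3936]
A−BK = [0.2998 -0.9634; -0.0801 0.3146]
AᵀP(A−BK) = [0.3101 -1.1110; -1.1110 4.2574]
P' = Q + AᵀP(A−BK) = [1.5601 -0.1110; -0.1110 5.2574]
tr(P') = 6.8175

6.8175


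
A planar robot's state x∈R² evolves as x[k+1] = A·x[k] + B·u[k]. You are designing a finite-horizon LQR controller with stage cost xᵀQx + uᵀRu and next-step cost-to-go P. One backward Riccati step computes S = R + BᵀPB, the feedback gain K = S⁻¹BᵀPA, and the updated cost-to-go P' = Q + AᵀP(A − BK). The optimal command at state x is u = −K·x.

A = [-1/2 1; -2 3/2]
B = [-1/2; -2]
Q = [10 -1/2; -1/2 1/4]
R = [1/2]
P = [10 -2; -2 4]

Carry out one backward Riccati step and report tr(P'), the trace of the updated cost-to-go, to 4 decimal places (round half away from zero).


BᵀP = [-1.0000 -7.0000]
S = R + BᵀPB = [1/2] + [14.5000] = [15.0000]
BᵀPA = [14.5000 -11.5000]
K = S⁻¹·BᵀPA = [0.9667 -0.7667]
A−BK = [-0.0167 0.6167; -0.0667 -0.0333]
AᵀP(A−BK) = [0.4833 -0.3833; -0.3833 4.1833]
P' = Q + AᵀP(A−BK) = [10.4833 -0.8833; -0.8833 4.4333]
tr(P') = 14.9167

14.9167


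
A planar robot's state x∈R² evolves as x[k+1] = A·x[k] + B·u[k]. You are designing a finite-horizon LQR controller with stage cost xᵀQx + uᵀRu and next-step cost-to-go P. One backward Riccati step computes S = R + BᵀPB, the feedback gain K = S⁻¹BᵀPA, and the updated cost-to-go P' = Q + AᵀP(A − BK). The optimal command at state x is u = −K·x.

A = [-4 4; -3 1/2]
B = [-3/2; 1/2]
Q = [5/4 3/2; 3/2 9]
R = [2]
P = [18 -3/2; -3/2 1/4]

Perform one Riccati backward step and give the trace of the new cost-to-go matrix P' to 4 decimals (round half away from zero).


36.6869

BᵀP = [-27.7500 2.3750]
S = R + BᵀPB = [2] + [42.8125] = [44.8125]
BᵀPA = [103.8750 -109.8125]
K = S⁻¹·BᵀPA = [2.3180 -2.4505]
A−BK = [-0.5230 0.3243; -4.1590 1.7252]
AᵀP(A−BK) = [13.4686 -12.8305; -12.8305 12.9683]
P' = Q + AᵀP(A−BK) = [14.7186 -11.3305; -11.3305 21.9683]
tr(P') = 36.6869


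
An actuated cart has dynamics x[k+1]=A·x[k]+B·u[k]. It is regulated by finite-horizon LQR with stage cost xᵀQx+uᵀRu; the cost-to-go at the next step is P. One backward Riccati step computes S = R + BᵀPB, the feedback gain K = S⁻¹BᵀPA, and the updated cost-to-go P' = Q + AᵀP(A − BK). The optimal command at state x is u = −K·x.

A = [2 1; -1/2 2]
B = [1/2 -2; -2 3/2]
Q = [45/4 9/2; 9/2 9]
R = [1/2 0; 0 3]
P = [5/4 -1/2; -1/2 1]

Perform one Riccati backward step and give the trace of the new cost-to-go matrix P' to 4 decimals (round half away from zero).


23.2858

BᵀP = [1.6250 -2.2500; -3.2500 2.5000]
S = R + BᵀPB = [1/2 0; 0 3] + [5.3125 -6.6250; -6.6250 10.2500] = [5.8125 -6.6250; -6.6250 13.2500]
BᵀPA = [4.3750 -2.8750; -7.7500 1.7500]
K = S⁻¹·BᵀPA = [0.2000 -0.8000; -0.4849 -0.2679]
A−BK = [0.9302 0.8642; 0.6274 0.8019]
AᵀP(A−BK) = [1.6170 1.1736; 1.1736 1.4189]
P' = Q + AᵀP(A−BK) = [12.8670 5.6736; 5.6736 10.4189]
tr(P') = 23.2858


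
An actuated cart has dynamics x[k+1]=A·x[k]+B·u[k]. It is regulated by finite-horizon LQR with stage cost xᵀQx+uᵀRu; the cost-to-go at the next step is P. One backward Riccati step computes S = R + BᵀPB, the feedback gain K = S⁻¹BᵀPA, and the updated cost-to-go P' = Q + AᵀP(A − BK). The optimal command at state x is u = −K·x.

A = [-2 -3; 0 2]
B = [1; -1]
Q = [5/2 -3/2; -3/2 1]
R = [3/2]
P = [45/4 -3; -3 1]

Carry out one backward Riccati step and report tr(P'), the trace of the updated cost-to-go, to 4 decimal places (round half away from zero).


BᵀP = [14.2500 -4.0000]
S = R + BᵀPB = [3/2] + [18.2500] = [19.7500]
BᵀPA = [-28.5000 -50.7500]
K = S⁻¹·BᵀPA = [-1.4430 -2.5696]
A−BK = [-0.5570 -0.4304; -1.4430 -0.5696]
AᵀP(A−BK) = [3.8734 6.2658; 6.2658 10.8418]
P' = Q + AᵀP(A−BK) = [6.3734 4.7658; 4.7658 11.8418]
tr(P') = 18.2152

18.2152


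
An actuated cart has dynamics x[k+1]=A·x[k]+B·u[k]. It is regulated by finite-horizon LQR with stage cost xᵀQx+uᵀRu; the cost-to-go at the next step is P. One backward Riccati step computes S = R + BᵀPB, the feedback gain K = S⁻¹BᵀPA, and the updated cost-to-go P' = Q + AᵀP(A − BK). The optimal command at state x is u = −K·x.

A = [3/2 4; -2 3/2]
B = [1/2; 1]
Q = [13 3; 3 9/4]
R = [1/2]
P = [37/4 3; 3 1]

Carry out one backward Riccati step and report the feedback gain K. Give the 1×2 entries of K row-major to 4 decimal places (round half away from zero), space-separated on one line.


BᵀP = [7.6250 2.5000]
S = R + BᵀPB = [1/2] + [6.3125] = [6.8125]
BᵀPA = [6.4375 34.2500]
K = S⁻¹·BᵀPA = [0.9450 5.0275]
A−BK = [1.0275 1.4862; -2.9450 -3.5275]
AᵀP(A−BK) = [0.7294 2.8853; 2.8853 14.0573]
P' = Q + AᵀP(A−BK) = [13.7294 5.8853; 5.8853 16.3073]
tr(P') = 30.0367

0.9450 5.0275


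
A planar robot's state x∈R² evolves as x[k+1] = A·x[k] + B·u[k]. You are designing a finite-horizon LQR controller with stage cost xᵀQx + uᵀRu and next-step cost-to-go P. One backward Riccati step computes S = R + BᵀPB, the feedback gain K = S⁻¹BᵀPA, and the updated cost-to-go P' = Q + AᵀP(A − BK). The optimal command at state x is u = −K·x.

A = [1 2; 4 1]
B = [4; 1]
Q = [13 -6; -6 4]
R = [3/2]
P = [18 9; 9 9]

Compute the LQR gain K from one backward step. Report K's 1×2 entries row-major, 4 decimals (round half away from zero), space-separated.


BᵀP = [81.0000 45.0000]
S = R + BᵀPB = [3/2] + [369.0000] = [370.5000]
BᵀPA = [261.0000 207.0000]
K = S⁻¹·BᵀPA = [0.7045 0.5587]
A−BK = [-1.8178 -0.2348; 3.2955 0.4413]
AᵀP(A−BK) = [50.1377 7.1781; 7.1781 1.3482]
P' = Q + AᵀP(A−BK) = [63.1377 1.1781; 1.1781 5.3482]
tr(P') = 68.4858

0.7045 0.5587


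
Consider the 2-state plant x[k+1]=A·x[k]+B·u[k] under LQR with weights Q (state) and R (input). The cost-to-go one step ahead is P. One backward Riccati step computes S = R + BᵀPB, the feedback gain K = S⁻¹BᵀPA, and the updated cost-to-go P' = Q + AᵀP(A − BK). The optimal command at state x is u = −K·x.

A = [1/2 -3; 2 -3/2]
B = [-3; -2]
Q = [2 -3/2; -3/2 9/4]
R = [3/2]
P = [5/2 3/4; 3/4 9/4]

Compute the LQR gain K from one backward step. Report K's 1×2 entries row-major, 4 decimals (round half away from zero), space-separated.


-0.4286 0.8839

BᵀP = [-9.0000 -6.7500]
S = R + BᵀPB = [3/2] + [40.5000] = [42.0000]
BᵀPA = [-18.0000 37.1250]
K = S⁻¹·BᵀPA = [-0.4286 0.8839]
A−BK = [-0.7857 -0.3482; 1.1429 0.2679]
AᵀP(A−BK) = [3.4107 0.3482; 0.3482 1.4967]
P' = Q + AᵀP(A−BK) = [5.4107 -1.1518; -1.1518 3.7467]
tr(P') = 9.1574


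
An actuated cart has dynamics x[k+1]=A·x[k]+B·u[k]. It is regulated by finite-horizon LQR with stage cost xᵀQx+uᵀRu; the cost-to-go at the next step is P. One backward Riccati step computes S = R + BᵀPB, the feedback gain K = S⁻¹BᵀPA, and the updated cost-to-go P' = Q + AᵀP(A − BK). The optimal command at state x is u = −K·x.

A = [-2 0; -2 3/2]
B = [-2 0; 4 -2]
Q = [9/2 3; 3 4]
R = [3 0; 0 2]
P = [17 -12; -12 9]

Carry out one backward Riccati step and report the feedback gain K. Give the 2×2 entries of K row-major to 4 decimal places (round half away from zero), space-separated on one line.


0.2176 0.1689 0.3715 -0.1773

BᵀP = [-82.0000 60.0000; 24.0000 -18.0000]
S = R + BᵀPB = [3 0; 0 2] + [404.0000 -120.0000; -120.0000 36.0000] = [407.0000 -120.0000; -120.0000 38.0000]
BᵀPA = [44.0000 90.0000; -12.0000 -27.0000]
K = S⁻¹·BᵀPA = [0.2176 0.1689; 0.3715 -0.1773]
A−BK = [-1.5647 0.3377; -2.1276 0.4700]
AᵀP(A−BK) = [2.8818 -0.5572; -0.5572 0.2659]
P' = Q + AᵀP(A−BK) = [7.3818 2.4428; 2.4428 4.2659]
tr(P') = 11.6477


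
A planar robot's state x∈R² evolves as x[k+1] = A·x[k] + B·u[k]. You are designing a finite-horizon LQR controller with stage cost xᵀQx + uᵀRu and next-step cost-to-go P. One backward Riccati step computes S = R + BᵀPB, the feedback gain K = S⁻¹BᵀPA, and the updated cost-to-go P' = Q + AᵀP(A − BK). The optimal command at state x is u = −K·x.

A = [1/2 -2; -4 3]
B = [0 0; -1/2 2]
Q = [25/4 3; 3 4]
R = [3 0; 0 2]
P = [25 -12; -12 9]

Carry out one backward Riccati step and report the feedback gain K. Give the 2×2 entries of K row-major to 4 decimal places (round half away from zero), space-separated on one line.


0.3544 -0.4304 -2.1266 2.5823

BᵀP = [6.0000 -4.5000; -24.0000 18.0000]
S = R + BᵀPB = [3 0; 0 2] + [2.2500 -9.0000; -9.0000 36.0000] = [5.2500 -9.0000; -9.0000 38.0000]
BᵀPA = [21.0000 -25.5000; -84.0000 102.0000]
K = S⁻¹·BᵀPA = [0.3544 -0.4304; -2.1266 2.5823]
A−BK = [0.5000 -2.0000; 0.4304 -2.3797]
AᵀP(A−BK) = [12.1741 -21.0506; -21.0506 50.6329]
P' = Q + AᵀP(A−BK) = [18.4241 -18.0506; -18.0506 54.6329]
tr(P') = 73.0570


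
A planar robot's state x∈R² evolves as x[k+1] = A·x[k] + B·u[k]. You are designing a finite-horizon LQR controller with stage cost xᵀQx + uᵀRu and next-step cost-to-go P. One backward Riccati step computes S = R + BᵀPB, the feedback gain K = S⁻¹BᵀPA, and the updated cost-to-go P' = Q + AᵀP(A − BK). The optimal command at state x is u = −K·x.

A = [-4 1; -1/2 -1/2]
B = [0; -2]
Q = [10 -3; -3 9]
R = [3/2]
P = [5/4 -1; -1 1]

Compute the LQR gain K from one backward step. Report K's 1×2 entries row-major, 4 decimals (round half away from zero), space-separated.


BᵀP = [2.0000 -2.0000]
S = R + BᵀPB = [3/2] + [4.0000] = [5.5000]
BᵀPA = [-7.0000 3.0000]
K = S⁻¹·BᵀPA = [-1.2727 0.5455]
A−BK = [-4.0000 1.0000; -3.0455 0.5909]
AᵀP(A−BK) = [7.3409 -2.4318; -2.4318 0.8636]
P' = Q + AᵀP(A−BK) = [17.3409 -5.4318; -5.4318 9.8636]
tr(P') = 27.2045

-1.2727 0.5455


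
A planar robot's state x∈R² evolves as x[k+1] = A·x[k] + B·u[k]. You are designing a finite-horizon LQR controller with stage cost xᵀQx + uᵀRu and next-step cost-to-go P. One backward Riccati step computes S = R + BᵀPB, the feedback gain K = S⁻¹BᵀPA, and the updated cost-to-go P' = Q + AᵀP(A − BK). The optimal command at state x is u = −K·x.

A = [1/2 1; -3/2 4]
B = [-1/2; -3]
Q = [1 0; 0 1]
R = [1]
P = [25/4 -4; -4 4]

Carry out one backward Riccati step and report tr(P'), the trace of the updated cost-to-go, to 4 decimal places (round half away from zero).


6.1176

BᵀP = [8.8750 -10.0000]
S = R + BᵀPB = [1] + [25.5625] = [26.5625]
BᵀPA = [19.4375 -31.1250]
K = S⁻¹·BᵀPA = [0.7318 -1.1718]
A−BK = [0.8659 0.4141; 0.6953 0.4847]
AᵀP(A−BK) = [2.3388 -0.0988; -0.0988 1.7788]
P' = Q + AᵀP(A−BK) = [3.3388 -0.0988; -0.0988 2.7788]
tr(P') = 6.1176


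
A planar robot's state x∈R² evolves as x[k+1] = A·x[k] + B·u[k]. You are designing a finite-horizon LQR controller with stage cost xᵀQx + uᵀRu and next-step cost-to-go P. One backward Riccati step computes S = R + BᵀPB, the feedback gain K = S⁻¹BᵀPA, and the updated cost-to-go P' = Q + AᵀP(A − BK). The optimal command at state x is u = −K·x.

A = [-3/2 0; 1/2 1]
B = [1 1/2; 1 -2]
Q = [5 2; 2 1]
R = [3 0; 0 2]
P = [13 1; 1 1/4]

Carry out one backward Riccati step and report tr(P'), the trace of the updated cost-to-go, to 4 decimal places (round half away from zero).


10.2505

BᵀP = [14.0000 1.2500; 4.5000 0.0000]
S = R + BᵀPB = [3 0; 0 2] + [15.2500 4.5000; 4.5000 2.2500] = [18.2500 4.5000; 4.5000 4.2500]
BᵀPA = [-20.3750 1.2500; -6.7500 0.0000]
K = S⁻¹·BᵀPA = [-0.9809 0.0927; -0.5496 -0.0981]
A−BK = [-0.2443 -0.0436; 0.3817 0.7110]
AᵀP(A−BK) = [4.1164 -0.1489; -0.1489 0.1341]
P' = Q + AᵀP(A−BK) = [9.1164 1.8511; 1.8511 1.1341]
tr(P') = 10.2505


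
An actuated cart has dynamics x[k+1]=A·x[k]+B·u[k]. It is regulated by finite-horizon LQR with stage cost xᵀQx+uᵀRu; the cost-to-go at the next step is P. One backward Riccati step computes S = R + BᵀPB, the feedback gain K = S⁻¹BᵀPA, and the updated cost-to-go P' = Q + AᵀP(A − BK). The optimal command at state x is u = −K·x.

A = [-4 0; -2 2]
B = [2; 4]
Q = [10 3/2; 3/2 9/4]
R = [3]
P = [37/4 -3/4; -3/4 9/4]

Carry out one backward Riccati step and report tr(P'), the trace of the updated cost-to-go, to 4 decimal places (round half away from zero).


70.0938

BᵀP = [15.5000 7.5000]
S = R + BᵀPB = [3] + [61.0000] = [64.0000]
BᵀPA = [-77.0000 15.0000]
K = S⁻¹·BᵀPA = [-1.2031 0.2344]
A−BK = [-1.5938 -0.4688; 2.8125 1.0625]
AᵀP(A−BK) = [52.3594 15.0469; 15.0469 5.4844]
P' = Q + AᵀP(A−BK) = [62.3594 16.5469; 16.5469 7.7344]
tr(P') = 70.0938


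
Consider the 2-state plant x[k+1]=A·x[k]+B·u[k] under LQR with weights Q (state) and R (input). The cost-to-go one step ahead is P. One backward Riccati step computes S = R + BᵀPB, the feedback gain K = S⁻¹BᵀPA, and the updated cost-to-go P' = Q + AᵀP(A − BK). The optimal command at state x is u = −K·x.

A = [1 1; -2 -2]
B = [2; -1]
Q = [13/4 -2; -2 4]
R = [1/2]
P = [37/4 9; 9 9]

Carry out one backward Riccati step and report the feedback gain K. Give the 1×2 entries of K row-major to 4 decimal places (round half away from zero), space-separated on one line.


BᵀP = [9.5000 9.0000]
S = R + BᵀPB = [1/2] + [10.0000] = [10.5000]
BᵀPA = [-8.5000 -8.5000]
K = S⁻¹·BᵀPA = [-0.8095 -0.8095]
A−BK = [2.6190 2.6190; -2.8095 -2.8095]
AᵀP(A−BK) = [2.3690 2.3690; 2.3690 2.3690]
P' = Q + AᵀP(A−BK) = [5.6190 0.3690; 0.3690 6.3690]
tr(P') = 11.9881

-0.8095 -0.8095


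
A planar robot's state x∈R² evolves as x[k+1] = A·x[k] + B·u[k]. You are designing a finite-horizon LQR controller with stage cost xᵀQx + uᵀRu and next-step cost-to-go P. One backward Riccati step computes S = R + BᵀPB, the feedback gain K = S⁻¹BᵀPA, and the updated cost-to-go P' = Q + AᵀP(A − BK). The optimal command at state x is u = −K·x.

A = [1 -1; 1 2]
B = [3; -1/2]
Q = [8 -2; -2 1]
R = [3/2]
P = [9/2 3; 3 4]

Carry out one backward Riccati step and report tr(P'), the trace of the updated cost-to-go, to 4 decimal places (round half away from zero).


BᵀP = [12.0000 7.0000]
S = R + BᵀPB = [3/2] + [32.5000] = [34.0000]
BᵀPA = [19.0000 2.0000]
K = S⁻¹·BᵀPA = [0.5588 0.0588]
A−BK = [-0.6765 -1.1765; 1.2794 2.0294]
AᵀP(A−BK) = [3.8824 5.3824; 5.3824 8.3824]
P' = Q + AᵀP(A−BK) = [11.8824 3.3824; 3.3824 9.3824]
tr(P') = 21.2647

21.2647


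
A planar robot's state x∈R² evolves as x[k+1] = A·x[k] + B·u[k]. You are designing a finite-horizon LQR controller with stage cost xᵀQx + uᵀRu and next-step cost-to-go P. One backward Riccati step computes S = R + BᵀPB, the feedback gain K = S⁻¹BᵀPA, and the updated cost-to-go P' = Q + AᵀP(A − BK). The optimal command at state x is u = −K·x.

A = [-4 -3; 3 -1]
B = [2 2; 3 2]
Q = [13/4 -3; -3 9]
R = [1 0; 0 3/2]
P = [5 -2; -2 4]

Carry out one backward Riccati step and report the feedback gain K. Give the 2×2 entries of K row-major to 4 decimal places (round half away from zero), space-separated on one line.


BᵀP = [4.0000 8.0000; 6.0000 4.0000]
S = R + BᵀPB = [1 0; 0 3/2] + [32.0000 24.0000; 24.0000 20.0000] = [33.0000 24.0000; 24.0000 21.5000]
BᵀPA = [8.0000 -20.0000; -12.0000 -22.0000]
K = S⁻¹·BᵀPA = [3.4457 0.7341; -4.4045 -1.8427]
A−BK = [-2.0824 -0.7828; 1.4719 0.4831]
AᵀP(A−BK) = [83.5805 30.0150; 30.0150 11.1423]
P' = Q + AᵀP(A−BK) = [86.8305 27.0150; 27.0150 20.1423]
tr(P') = 106.9728

3.4457 0.7341 -4.4045 -1.8427


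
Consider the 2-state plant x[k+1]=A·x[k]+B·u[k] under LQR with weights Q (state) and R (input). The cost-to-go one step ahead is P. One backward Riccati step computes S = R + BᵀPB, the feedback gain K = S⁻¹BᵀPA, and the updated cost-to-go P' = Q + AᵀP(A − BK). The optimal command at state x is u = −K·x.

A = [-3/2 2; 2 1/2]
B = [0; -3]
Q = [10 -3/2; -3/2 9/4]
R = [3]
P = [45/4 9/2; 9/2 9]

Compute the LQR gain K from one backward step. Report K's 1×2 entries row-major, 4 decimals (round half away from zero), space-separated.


-0.4018 -0.4821

BᵀP = [-13.5000 -27.0000]
S = R + BᵀPB = [3] + [81.0000] = [84.0000]
BᵀPA = [-33.7500 -40.5000]
K = S⁻¹·BᵀPA = [-0.4018 -0.4821]
A−BK = [-1.5000 2.0000; 0.7946 -0.9464]
AᵀP(A−BK) = [20.7522 -26.3973; -26.3973 36.7232]
P' = Q + AᵀP(A−BK) = [30.7522 -27.8973; -27.8973 38.9732]
tr(P') = 69.7254


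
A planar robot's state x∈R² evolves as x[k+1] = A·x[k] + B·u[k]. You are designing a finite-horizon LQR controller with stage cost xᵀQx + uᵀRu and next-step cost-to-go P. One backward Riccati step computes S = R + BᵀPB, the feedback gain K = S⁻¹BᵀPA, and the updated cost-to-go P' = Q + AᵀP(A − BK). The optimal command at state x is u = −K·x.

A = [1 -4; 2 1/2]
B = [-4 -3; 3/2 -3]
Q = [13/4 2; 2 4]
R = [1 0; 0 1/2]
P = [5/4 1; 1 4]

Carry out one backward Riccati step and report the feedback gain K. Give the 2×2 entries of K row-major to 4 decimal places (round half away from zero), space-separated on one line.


0.1704 0.7724 -0.5706 0.2437

BᵀP = [-3.5000 2.0000; -6.7500 -15.0000]
S = R + BᵀPB = [1 0; 0 1/2] + [17.0000 4.5000; 4.5000 65.2500] = [18.0000 4.5000; 4.5000 65.7500]
BᵀPA = [0.5000 15.0000; -36.7500 19.5000]
K = S⁻¹·BᵀPA = [0.1704 0.7724; -0.5706 0.2437]
A−BK = [-0.0301 -0.1792; 0.0326 0.0725]
AᵀP(A−BK) = [0.1953 0.0703; 0.0703 0.6615]
P' = Q + AᵀP(A−BK) = [3.4453 2.0703; 2.0703 4.6615]
tr(P') = 8.1068


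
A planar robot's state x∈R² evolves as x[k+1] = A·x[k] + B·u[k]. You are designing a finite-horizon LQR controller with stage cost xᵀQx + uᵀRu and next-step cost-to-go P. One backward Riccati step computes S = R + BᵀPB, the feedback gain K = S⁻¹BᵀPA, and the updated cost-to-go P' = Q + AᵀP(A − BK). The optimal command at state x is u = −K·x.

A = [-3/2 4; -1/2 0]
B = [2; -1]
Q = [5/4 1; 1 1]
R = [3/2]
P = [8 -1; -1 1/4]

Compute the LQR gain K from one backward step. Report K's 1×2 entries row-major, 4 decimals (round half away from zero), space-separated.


-0.6457 1.8013

BᵀP = [17.0000 -2.2500]
S = R + BᵀPB = [3/2] + [36.2500] = [37.7500]
BᵀPA = [-24.3750 68.0000]
K = S⁻¹·BᵀPA = [-0.6457 1.8013]
A−BK = [-0.2086 0.3974; -1.1457 1.8013]
AᵀP(A−BK) = [0.8237 -2.0927; -2.0927 5.5099]
P' = Q + AᵀP(A−BK) = [2.0737 -1.0927; -1.0927 6.5099]
tr(P') = 8.5836


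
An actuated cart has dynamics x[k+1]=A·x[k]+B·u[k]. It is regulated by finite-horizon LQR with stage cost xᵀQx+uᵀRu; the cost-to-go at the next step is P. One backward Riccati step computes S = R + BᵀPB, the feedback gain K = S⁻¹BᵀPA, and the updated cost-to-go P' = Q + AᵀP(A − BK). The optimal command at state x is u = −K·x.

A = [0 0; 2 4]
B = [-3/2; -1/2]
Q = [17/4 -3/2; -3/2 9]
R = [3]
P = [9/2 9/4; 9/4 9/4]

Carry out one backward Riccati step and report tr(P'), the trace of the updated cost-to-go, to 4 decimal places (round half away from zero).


BᵀP = [-7.8750 -4.5000]
S = R + BᵀPB = [3] + [14.0625] = [17.0625]
BᵀPA = [-9.0000 -18.0000]
K = S⁻¹·BᵀPA = [-0.5275 -1.0549]
A−BK = [-0.7912 -1.5824; 1.7363 3.4725]
AᵀP(A−BK) = [4.2527 8.5055; 8.5055 17.0110]
P' = Q + AᵀP(A−BK) = [8.5027 7.0055; 7.0055 26.0110]
tr(P') = 34.5137

34.5137


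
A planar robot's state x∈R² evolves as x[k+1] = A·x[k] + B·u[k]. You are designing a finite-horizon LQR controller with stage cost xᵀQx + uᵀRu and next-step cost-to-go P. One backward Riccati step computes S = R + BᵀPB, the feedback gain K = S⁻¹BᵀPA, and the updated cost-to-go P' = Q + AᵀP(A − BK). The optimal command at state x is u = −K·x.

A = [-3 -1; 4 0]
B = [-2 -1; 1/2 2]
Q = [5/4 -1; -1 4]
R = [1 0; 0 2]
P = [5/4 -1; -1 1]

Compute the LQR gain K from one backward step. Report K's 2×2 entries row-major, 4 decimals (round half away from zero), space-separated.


BᵀP = [-3.0000 2.5000; -3.2500 3.0000]
S = R + BᵀPB = [1 0; 0 2] + [7.2500 8.0000; 8.0000 9.2500] = [8.2500 8.0000; 8.0000 11.2500]
BᵀPA = [19.0000 3.0000; 21.7500 3.2500]
K = S⁻¹·BᵀPA = [1.3796 0.2690; 0.9523 0.0976]
A−BK = [0.7115 -0.3644; 1.4056 -0.3297]
AᵀP(A−BK) = [4.3254 0.5163; 0.5163 0.1258]
P' = Q + AᵀP(A−BK) = [5.5754 -0.4837; -0.4837 4.1258]
tr(P') = 9.7012

1.3796 0.2690 0.9523 0.0976


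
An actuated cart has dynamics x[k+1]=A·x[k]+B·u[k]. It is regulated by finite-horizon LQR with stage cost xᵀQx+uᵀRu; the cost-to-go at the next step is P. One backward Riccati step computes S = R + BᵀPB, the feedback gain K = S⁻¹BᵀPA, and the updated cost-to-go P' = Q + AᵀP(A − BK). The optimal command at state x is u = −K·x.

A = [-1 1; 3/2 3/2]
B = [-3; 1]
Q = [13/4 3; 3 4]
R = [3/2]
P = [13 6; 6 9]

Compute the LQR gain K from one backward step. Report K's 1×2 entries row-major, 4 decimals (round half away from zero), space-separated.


BᵀP = [-33.0000 -9.0000]
S = R + BᵀPB = [3/2] + [90.0000] = [91.5000]
BᵀPA = [19.5000 -46.5000]
K = S⁻¹·BᵀPA = [0.2131 -0.5082]
A−BK = [-0.3607 -0.5246; 1.2869 2.0082]
AᵀP(A−BK) = [11.0943 17.1598; 17.1598 27.6189]
P' = Q + AᵀP(A−BK) = [14.3443 20.1598; 20.1598 31.6189]
tr(P') = 45.9631

0.2131 -0.5082


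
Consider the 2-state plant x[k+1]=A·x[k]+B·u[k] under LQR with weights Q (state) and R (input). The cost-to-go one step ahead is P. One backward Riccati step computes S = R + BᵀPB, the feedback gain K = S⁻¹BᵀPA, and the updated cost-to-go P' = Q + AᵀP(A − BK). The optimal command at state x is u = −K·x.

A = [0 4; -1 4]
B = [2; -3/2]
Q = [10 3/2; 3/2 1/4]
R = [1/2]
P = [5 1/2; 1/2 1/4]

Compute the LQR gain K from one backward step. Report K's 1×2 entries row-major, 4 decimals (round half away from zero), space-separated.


BᵀP = [9.2500 0.6250]
S = R + BᵀPB = [1/2] + [17.5625] = [18.0625]
BᵀPA = [-0.6250 39.5000]
K = S⁻¹·BᵀPA = [-0.0346 2.1869]
A−BK = [0.0692 -0.3737; -1.0519 7.2803]
AᵀP(A−BK) = [0.2284 -1.6332; -1.6332 13.6194]
P' = Q + AᵀP(A−BK) = [10.2284 -0.1332; -0.1332 13.8694]
tr(P') = 24.0978

-0.0346 2.1869


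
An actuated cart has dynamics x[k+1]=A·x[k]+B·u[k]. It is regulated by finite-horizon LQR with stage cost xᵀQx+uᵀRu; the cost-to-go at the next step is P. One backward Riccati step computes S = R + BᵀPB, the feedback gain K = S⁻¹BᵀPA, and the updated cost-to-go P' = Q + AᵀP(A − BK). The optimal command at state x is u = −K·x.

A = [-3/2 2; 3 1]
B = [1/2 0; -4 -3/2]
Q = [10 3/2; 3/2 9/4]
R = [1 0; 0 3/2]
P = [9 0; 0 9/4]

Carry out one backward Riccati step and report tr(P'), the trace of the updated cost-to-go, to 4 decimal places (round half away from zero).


BᵀP = [4.5000 -9.0000; 0.0000 -3.3750]
S = R + BᵀPB = [1 0; 0 3/2] + [38.2500 13.5000; 13.5000 5.0625] = [39.2500 13.5000; 13.5000 6.5625]
BᵀPA = [-33.7500 0.0000; -10.1250 -3.3750]
K = S⁻¹·BᵀPA = [-1.1257 0.6049; 0.7729 -1.7586]
A−BK = [-0.9371 1.6976; -0.3435 0.7816]
AᵀP(A−BK) = [10.3329 -17.6416; -17.6416 32.3149]
P' = Q + AᵀP(A−BK) = [20.3329 -16.1416; -16.1416 34.5649]
tr(P') = 54.8978

54.8978


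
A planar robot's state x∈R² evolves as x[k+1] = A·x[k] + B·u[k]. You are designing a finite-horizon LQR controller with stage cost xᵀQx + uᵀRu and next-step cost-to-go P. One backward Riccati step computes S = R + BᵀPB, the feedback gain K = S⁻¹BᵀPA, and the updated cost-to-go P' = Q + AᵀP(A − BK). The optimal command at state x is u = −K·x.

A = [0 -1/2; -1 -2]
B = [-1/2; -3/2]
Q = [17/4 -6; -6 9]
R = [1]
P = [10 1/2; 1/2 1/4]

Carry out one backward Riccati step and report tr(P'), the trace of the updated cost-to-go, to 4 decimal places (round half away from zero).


14.3831

BᵀP = [-5.7500 -0.6250]
S = R + BᵀPB = [1] + [3.8125] = [4.8125]
BᵀPA = [0.6250 4.1250]
K = S⁻¹·BᵀPA = [0.1299 0.8571]
A−BK = [0.0649 -0.0714; -0.8052 -0.7143]
AᵀP(A−BK) = [0.1688 0.2143; 0.2143 0.9643]
P' = Q + AᵀP(A−BK) = [4.4188 -5.7857; -5.7857 9.9643]
tr(P') = 14.3831


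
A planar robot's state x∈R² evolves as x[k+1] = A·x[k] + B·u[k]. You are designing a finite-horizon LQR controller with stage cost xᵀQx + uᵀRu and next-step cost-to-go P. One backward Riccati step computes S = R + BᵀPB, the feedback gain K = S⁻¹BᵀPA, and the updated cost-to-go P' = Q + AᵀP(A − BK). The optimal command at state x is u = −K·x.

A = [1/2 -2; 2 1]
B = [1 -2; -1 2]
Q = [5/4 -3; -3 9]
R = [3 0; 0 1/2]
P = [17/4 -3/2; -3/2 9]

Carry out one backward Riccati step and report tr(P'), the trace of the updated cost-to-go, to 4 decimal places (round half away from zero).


BᵀP = [5.7500 -10.5000; -11.5000 21.0000]
S = R + BᵀPB = [3 0; 0 1/2] + [16.2500 -32.5000; -32.5000 65.0000] = [19.2500 -32.5000; -32.5000 65.5000]
BᵀPA = [-18.1250 -22.0000; 36.2500 44.0000]
K = S⁻¹·BᵀPA = [-0.0443 -0.0538; 0.5315 0.6451]
A−BK = [1.6072 -0.6561; 0.8928 -0.3439]
AᵀP(A−BK) = [13.9943 -5.3586; -5.3586 2.4337]
P' = Q + AᵀP(A−BK) = [15.2443 -8.3586; -8.3586 11.4337]
tr(P') = 26.6781

26.6781
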